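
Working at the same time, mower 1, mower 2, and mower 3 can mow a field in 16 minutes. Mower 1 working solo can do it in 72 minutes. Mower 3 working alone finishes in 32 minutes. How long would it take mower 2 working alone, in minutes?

288/5 minutes

Combined rate is 1/16 per minute.
Known contribution: 1/72 + 1/32 = (4 + 9)/288 = 13/288 per minute.
So mower 2's rate is 1/16 − 13/288 = 5/288, meaning 288/5 minutes alone.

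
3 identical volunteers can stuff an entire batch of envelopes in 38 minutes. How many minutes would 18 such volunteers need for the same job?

19/3 minutes

Total work is 3·38 = 114 volunteer-minutes.
With 18 volunteers: 114/18 = 19/3 minutes.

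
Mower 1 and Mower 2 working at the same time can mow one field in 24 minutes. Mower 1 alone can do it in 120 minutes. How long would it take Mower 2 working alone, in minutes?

Combined rate is 1/24 per minute.
Known contribution: 1/120 per minute.
So Mower 2's rate is 1/24 − 1/120 = 1/30, meaning 30 minutes alone.

30 minutes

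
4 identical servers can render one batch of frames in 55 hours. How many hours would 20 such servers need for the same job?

Total work is 4·55 = 220 server-hours.
With 20 servers: 220/20 = 11 hours.

11 hours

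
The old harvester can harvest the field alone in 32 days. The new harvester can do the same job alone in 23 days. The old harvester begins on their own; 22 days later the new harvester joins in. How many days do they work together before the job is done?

46/11 days

In the first 22 days the old harvester alone does 22/32 = 11/16 of the job, leaving 5/16.
Once everyone is working, combined rate: 1/32 + 1/23 = (23 + 32)/736 = 55/736 per day.
Remaining 5/16 at 55/736 per day takes 46/11 days.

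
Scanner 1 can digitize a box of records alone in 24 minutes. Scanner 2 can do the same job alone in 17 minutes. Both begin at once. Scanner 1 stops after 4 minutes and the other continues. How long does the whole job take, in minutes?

In the first 4 minutes the combined rate is 41/408, so 41/102 of the job is done, leaving 61/102.
After Scanner 1 leaves the rate is 1/17 per minute; the remaining 61/102 takes 61/6 minutes.
Total = 4 + 61/6 = 85/6 minutes.

85/6 minutes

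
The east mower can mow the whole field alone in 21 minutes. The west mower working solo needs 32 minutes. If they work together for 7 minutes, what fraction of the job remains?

43/96

Combined rate: 1/21 + 1/32 = (32 + 21)/672 = 53/672 per minute.
In 7 minutes they complete 7·53/672 = 53/96 of the job.
So 43/96 remains.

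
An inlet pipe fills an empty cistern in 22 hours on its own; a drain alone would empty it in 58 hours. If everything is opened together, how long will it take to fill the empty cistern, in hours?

Net rate = 1/22 − 1/58 = (29 − 11)/638 = 18/638 = 9/319 per hour.
Filling time = 1 ÷ (9/319) = 319/9 hours.

319/9 hours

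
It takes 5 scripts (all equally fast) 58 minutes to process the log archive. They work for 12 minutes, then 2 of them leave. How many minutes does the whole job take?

266/3 minutes

One script does 1/290 of the job per minute.
After 12 minutes with 5 scripts, 6/29 is done (23/29 left).
With 3 scripts the rate is 3/290, so the rest takes 23/29 ÷ 3/290 = 230/3 minutes.
Total = 12 + 230/3 = 266/3 minutes.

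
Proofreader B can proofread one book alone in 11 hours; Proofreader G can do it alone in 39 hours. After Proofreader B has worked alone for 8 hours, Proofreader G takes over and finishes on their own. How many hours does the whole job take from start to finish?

205/11 hours

In 8 hours Proofreader B does 8/11 of the job, leaving 3/11.
Proofreader G works at 1/39 per hour, so finishing takes 3/11 ÷ 1/39 = 117/11 hours.
Total time = 8 + 117/11 = 205/11 hours.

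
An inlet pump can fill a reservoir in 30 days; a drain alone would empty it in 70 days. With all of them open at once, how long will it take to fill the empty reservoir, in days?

105/2 days

Net rate = 1/30 − 1/70 = (7 − 3)/210 = 4/210 = 2/105 per day.
Filling time = 1 ÷ (2/105) = 105/2 days.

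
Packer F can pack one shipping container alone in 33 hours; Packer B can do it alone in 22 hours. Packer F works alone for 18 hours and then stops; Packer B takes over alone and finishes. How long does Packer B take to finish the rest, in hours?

10 hours

In 18 hours Packer F does 18/33 = 6/11 of the job, leaving 5/11.
Packer B works at 1/22 per hour, so finishing takes 5/11 ÷ 1/22 = 10 hours.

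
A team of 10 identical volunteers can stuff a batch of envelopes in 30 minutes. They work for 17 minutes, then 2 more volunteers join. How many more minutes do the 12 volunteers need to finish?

65/6 minutes

One volunteer does 1/300 of the job per minute.
After 17 minutes with 10 volunteers, 17/30 is done (13/30 left).
With 12 volunteers the rate is 12/300 = 1/25, so the rest takes 13/30 ÷ 1/25 = 65/6 minutes.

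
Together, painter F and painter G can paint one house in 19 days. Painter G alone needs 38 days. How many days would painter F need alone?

38 days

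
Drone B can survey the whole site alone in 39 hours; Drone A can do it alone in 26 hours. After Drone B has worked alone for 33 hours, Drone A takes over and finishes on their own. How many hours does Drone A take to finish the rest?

4 hours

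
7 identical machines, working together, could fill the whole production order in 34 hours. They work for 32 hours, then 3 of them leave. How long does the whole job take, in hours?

One machine does 1/238 of the job per hour.
After 32 hours with 7 machines, 16/17 is done (1/17 left).
With 4 machines the rate is 4/238 = 2/119, so the rest takes 1/17 ÷ 2/119 = 7/2 hours.
Total = 32 + 7/2 = 71/2 hours.

71/2 hours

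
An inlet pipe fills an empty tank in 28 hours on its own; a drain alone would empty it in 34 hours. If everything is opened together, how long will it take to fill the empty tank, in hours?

Net rate = 1/28 − 1/34 = (17 − 14)/476 = 3/476 per hour.
Filling time = 1 ÷ (3/476) = 476/3 hours.

476/3 hours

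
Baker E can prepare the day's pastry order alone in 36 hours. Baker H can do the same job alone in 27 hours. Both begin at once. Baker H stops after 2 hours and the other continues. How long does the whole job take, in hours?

100/3 hours

In the first 2 hours the combined rate is 7/108, so 7/54 of the job is done, leaving 47/54.
After baker H leaves the rate is 1/36 per hour; the remaining 47/54 takes 94/3 hours.
Total = 2 + 94/3 = 100/3 hours.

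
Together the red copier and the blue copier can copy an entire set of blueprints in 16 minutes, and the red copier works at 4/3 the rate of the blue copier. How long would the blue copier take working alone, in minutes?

112/3 minutes

Let the blue copier's rate be r; then the red copier's rate is (4/3)r, so together (4/3 + 1)r = (7/3)r = 1/16.
Thus r = 3/112 per minute.
The blue copier alone: 112/3 minutes; the red copier alone: 28 minutes.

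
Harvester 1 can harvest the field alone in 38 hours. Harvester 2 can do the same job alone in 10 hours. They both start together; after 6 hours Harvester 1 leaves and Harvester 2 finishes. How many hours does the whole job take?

160/19 hours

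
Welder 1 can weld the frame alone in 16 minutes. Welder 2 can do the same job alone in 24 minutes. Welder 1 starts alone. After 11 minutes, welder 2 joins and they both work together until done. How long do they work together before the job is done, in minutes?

In the first 11 minutes welder 1 alone does 11/16 of the job, leaving 5/16.
Once everyone is working, combined rate: 1/16 + 1/24 = (3 + 2)/48 = 5/48 per minute.
Remaining 5/16 at 5/48 per minute takes 3 minutes.

3 minutes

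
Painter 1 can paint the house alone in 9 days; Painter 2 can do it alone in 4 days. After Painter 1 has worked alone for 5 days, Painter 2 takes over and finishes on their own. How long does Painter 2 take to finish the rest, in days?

16/9 days

In 5 days Painter 1 does 5/9 of the job, leaving 4/9.
Painter 2 works at 1/4 per day, so finishing takes 4/9 ÷ 1/4 = 16/9 days.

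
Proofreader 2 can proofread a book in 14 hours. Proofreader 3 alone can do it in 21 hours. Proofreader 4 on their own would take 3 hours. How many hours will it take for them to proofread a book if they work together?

Combined rate: 1/14 + 1/21 + 1/3 = (3 + 2 + 14)/42 = 19/42 per hour.
Time = 1 ÷ (19/42) = 42/19 hours.

42/19 hours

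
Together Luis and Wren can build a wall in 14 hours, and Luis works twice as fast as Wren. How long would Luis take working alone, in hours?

21 hours

Let Wren's rate be r; then Luis's rate is 2r, so together (2 + 1)r = 3r = 1/14.
Thus r = 1/42 per hour.
Wren alone: 42 hours; Luis alone: 21 hours.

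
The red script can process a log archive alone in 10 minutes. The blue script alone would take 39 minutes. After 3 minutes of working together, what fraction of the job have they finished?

49/130

Combined rate: 1/10 + 1/39 = (39 + 10)/390 = 49/390 per minute.
In 3 minutes they complete 3·49/390 = 49/130 of the job.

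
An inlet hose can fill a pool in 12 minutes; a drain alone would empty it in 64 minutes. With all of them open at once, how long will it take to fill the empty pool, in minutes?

Net rate = 1/12 − 1/64 = (16 − 3)/192 = 13/192 per minute.
Filling time = 1 ÷ (13/192) = 192/13 minutes.

192/13 minutes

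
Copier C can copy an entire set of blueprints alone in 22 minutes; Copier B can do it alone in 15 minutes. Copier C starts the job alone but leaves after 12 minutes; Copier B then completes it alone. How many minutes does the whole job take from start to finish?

In 12 minutes Copier C does 12/22 = 6/11 of the job, leaving 5/11.
Copier B works at 1/15 per minute, so finishing takes 5/11 ÷ 1/15 = 75/11 minutes.
Total time = 12 + 75/11 = 207/11 minutes.

207/11 minutes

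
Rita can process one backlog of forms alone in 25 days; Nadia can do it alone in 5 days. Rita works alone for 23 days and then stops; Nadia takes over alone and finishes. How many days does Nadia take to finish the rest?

In 23 days Rita does 23/25 of the job, leaving 2/25.
Nadia works at 1/5 per day, so finishing takes 2/25 ÷ 1/5 = 2/5 days.

2/5 days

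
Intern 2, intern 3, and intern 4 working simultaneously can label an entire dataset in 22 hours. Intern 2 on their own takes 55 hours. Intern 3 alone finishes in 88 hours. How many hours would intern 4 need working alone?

Combined rate is 1/22 per hour.
Known contribution: 1/55 + 1/88 = (8 + 5)/440 = 13/440 per hour.
So intern 4's rate is 1/22 − 13/440 = 7/440, meaning 440/7 hours alone.

440/7 hours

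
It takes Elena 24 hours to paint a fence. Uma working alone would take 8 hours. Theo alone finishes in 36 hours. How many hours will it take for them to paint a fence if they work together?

36/7 hours

Combined rate: 1/24 + 1/8 + 1/36 = (3 + 9 + 2)/72 = 14/72 = 7/36 per hour.
Time = 1 ÷ (7/36) = 36/7 hours.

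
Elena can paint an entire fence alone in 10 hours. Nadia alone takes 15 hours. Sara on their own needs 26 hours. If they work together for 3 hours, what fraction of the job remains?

Combined rate: 1/10 + 1/15 + 1/26 = (39 + 26 + 15)/390 = 80/390 = 8/39 per hour.
In 3 hours they complete 3·8/39 = 8/13 of the job.
So 5/13 remains.

5/13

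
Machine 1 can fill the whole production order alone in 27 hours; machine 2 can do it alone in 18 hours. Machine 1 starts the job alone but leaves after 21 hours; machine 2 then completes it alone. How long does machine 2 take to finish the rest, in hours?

In 21 hours machine 1 does 21/27 = 7/9 of the job, leaving 2/9.
Machine 2 works at 1/18 per hour, so finishing takes 2/9 ÷ 1/18 = 4 hours.

4 hours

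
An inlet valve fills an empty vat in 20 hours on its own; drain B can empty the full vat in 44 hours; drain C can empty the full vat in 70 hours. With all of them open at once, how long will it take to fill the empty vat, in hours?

Net rate = 1/20 − 1/44 − 1/70 = (77 − 35 − 22)/1540 = 20/1540 = 1/77 per hour.
Filling time = 1 ÷ (1/77) = 77 hours.

77 hours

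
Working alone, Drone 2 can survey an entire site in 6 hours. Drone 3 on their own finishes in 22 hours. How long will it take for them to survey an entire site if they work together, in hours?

33/7 hours

With two workers the combined time is the product over the sum: 6·22/(6+22) = 132/28 = 33/7 hours.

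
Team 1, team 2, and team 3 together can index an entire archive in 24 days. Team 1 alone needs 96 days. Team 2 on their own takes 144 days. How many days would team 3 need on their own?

288/7 days

Combined rate is 1/24 per day.
Known contribution: 1/96 + 1/144 = (3 + 2)/288 = 5/288 per day.
So team 3's rate is 1/24 − 5/288 = 7/288, meaning 288/7 days alone.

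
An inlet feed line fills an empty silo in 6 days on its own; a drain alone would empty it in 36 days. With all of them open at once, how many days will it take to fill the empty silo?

Net rate = 1/6 − 1/36 = (6 − 1)/36 = 5/36 per day.
Filling time = 1 ÷ (5/36) = 36/5 days.

36/5 days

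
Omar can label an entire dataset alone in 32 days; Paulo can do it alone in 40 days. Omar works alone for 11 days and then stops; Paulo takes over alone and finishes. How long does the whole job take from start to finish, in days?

In 11 days Omar does 11/32 of the job, leaving 21/32.
Paulo works at 1/40 per day, so finishing takes 21/32 ÷ 1/40 = 105/4 days.
Total time = 11 + 105/4 = 149/4 days.

149/4 days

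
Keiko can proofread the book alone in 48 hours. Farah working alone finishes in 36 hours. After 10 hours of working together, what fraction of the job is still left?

37/72

Combined rate: 1/48 + 1/36 = (3 + 4)/144 = 7/144 per hour.
In 10 hours they complete 10·7/144 = 35/72 of the job.
So 37/72 remains.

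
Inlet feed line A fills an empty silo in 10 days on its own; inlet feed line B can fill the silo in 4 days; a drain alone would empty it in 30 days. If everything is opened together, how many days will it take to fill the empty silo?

60/19 days

Net rate = 1/10 + 1/4 − 1/30 = (6 + 15 − 2)/60 = 19/60 per day.
Filling time = 1 ÷ (19/60) = 60/19 days.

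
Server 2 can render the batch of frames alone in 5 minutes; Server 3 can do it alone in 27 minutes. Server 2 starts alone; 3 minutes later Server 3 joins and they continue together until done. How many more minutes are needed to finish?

27/16 minutes

In 3 minutes Server 2 does 3/5 of the job, leaving 2/5.
Server 2 and Server 3 together work at 32/135 per minute, so finishing takes 2/5 ÷ 32/135 = 27/16 minutes.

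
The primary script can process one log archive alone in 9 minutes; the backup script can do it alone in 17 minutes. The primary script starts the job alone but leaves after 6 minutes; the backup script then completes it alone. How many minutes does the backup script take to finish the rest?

17/3 minutes

In 6 minutes the primary script does 6/9 = 2/3 of the job, leaving 1/3.
The backup script works at 1/17 per minute, so finishing takes 1/3 ÷ 1/17 = 17/3 minutes.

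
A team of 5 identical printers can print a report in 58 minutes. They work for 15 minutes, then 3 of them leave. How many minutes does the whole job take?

One printer does 1/290 of the job per minute.
After 15 minutes with 5 printers, 15/58 is done (43/58 left).
With 2 printers the rate is 2/290 = 1/145, so the rest takes 43/58 ÷ 1/145 = 215/2 minutes.
Total = 15 + 215/2 = 245/2 minutes.

245/2 minutes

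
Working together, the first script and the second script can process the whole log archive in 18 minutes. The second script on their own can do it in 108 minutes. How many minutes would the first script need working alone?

108/5 minutes

Combined rate is 1/18 per minute.
Known contribution: 1/108 per minute.
So the first script's rate is 1/18 − 1/108 = 5/108, meaning 108/5 minutes alone.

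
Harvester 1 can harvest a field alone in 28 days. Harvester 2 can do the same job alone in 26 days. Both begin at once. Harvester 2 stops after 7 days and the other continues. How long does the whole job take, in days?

In the first 7 days the combined rate is 27/364, so 27/52 of the job is done, leaving 25/52.
After harvester 2 leaves the rate is 1/28 per day; the remaining 25/52 takes 175/13 days.
Total = 7 + 175/13 = 266/13 days.

266/13 days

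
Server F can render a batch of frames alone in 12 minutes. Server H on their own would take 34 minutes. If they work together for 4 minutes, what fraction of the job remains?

28/51

Combined rate: 1/12 + 1/34 = (17 + 6)/204 = 23/204 per minute.
In 4 minutes they complete 4·23/204 = 23/51 of the job.
So 28/51 remains.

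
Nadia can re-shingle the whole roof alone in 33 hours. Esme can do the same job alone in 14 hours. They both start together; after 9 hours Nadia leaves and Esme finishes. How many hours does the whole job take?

In the first 9 hours the combined rate is 47/462, so 141/154 of the job is done, leaving 13/154.
After Nadia leaves the rate is 1/14 per hour; the remaining 13/154 takes 13/11 hours.
Total = 9 + 13/11 = 112/11 hours.

112/11 hours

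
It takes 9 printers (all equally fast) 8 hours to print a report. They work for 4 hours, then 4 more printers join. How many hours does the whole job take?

88/13 hours

One printer does 1/72 of the job per hour.
After 4 hours with 9 printers, 1/2 is done (1/2 left).
With 13 printers the rate is 13/72, so the rest takes 1/2 ÷ 13/72 = 36/13 hours.
Total = 4 + 36/13 = 88/13 hours.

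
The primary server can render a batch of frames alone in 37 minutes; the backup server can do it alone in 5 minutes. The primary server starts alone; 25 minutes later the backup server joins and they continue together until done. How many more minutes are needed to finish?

10/7 minutes

In 25 minutes the primary server does 25/37 of the job, leaving 12/37.
The primary server and the backup server together work at 42/185 per minute, so finishing takes 12/37 ÷ 42/185 = 10/7 minutes.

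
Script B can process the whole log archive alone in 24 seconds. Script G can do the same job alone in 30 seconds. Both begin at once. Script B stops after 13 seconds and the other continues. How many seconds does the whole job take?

In the first 13 seconds the combined rate is 3/40, so 39/40 of the job is done, leaving 1/40.
After script B leaves the rate is 1/30 per second; the remaining 1/40 takes 3/4 seconds.
Total = 13 + 3/4 = 55/4 seconds.

55/4 seconds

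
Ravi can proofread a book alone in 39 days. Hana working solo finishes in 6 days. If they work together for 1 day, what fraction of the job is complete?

Combined rate: 1/39 + 1/6 = (2 + 13)/78 = 15/78 = 5/26 per day.
In 1 day they complete 1·5/26 = 5/26 of the job.

5/26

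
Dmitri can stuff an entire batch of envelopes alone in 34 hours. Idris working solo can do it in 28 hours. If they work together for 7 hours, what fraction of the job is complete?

31/68

Combined rate: 1/34 + 1/28 = (14 + 17)/476 = 31/476 per hour.
In 7 hours they complete 7·31/476 = 31/68 of the job.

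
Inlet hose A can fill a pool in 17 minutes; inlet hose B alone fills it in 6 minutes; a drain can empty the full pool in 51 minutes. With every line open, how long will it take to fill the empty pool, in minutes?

34/7 minutes

Net rate = 1/17 + 1/6 − 1/51 = (6 + 17 − 2)/102 = 21/102 = 7/34 per minute.
Filling time = 1 ÷ (7/34) = 34/7 minutes.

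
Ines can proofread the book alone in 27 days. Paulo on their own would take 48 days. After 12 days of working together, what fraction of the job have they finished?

25/36

Combined rate: 1/27 + 1/48 = (16 + 9)/432 = 25/432 per day.
In 12 days they complete 12·25/432 = 25/36 of the job.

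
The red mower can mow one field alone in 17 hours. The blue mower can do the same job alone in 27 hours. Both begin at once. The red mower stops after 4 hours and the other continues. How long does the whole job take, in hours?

351/17 hours

In the first 4 hours the combined rate is 44/459, so 176/459 of the job is done, leaving 283/459.
After the red mower leaves the rate is 1/27 per hour; the remaining 283/459 takes 283/17 hours.
Total = 4 + 283/17 = 351/17 hours.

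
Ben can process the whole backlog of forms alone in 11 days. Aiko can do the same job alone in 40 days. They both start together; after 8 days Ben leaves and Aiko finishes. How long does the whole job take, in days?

120/11 days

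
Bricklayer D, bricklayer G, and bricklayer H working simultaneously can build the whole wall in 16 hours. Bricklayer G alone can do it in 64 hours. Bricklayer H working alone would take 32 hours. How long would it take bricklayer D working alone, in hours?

64 hours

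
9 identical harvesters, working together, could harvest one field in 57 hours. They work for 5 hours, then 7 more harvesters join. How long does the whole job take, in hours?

One harvester does 1/513 of the job per hour.
After 5 hours with 9 harvesters, 5/57 is done (52/57 left).
With 16 harvesters the rate is 16/513, so the rest takes 52/57 ÷ 16/513 = 117/4 hours.
Total = 5 + 117/4 = 137/4 hours.

137/4 hours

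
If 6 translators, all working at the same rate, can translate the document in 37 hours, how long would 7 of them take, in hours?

222/7 hours

Total work is 6·37 = 222 translator-hours.
With 7 translators: 222/7 hours.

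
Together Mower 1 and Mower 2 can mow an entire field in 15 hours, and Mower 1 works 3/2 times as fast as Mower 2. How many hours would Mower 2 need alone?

75/2 hours

Let Mower 2's rate be r; then Mower 1's rate is (3/2)r, so together (3/2 + 1)r = (5/2)r = 1/15.
Thus r = 2/75 per hour.
Mower 2 alone: 75/2 hours; Mower 1 alone: 25 hours.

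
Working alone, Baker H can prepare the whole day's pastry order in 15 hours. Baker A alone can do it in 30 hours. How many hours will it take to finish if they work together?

Combined rate: 1/15 + 1/30 = (2 + 1)/30 = 3/30 = 1/10 per hour.
Time = 1 ÷ (1/10) = 10 hours.

10 hours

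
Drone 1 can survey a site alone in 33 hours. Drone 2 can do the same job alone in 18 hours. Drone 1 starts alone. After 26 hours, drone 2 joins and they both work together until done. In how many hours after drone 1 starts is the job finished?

In the first 26 hours drone 1 alone does 26/33 of the job, leaving 7/33.
Once everyone is working, combined rate: 1/33 + 1/18 = (6 + 11)/198 = 17/198 per hour.
Remaining 7/33 at 17/198 per hour takes 42/17 hours.
Total from the start = 26 + 42/17 = 484/17 hours.

484/17 hours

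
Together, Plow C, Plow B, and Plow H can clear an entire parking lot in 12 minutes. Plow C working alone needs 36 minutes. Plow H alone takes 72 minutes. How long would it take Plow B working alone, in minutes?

24 minutes

Combined rate is 1/12 per minute.
Known contribution: 1/36 + 1/72 = (2 + 1)/72 = 3/72 = 1/24 per minute.
So Plow B's rate is 1/12 − 1/24 = 1/24, meaning 24 minutes alone.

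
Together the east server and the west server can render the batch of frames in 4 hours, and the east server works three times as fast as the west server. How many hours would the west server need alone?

16 hours

Let the west server's rate be r; then the east server's rate is 3r, so together (3 + 1)r = 4r = 1/4.
Thus r = 1/16 per hour.
The west server alone: 16 hours; the east server alone: 16/3 hours.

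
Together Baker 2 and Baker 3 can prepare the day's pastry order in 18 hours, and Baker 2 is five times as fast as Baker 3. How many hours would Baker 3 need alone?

108 hours

Let Baker 3's rate be r; then Baker 2's rate is 5r, so together (5 + 1)r = 6r = 1/18.
Thus r = 1/108 per hour.
Baker 3 alone: 108 hours; Baker 2 alone: 108/5 hours.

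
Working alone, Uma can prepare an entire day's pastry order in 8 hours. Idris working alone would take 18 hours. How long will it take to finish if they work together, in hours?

72/13 hours

With two workers the combined time is the product over the sum: 8·18/(8+18) = 144/26 = 72/13 hours.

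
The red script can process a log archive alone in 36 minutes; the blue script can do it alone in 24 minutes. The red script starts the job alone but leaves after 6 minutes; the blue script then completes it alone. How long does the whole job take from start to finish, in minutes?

26 minutes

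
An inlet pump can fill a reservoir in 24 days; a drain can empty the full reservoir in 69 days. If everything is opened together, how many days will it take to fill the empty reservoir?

184/5 days

Net rate = 1/24 − 1/69 = (23 − 8)/552 = 15/552 = 5/184 per day.
Filling time = 1 ÷ (5/184) = 184/5 days.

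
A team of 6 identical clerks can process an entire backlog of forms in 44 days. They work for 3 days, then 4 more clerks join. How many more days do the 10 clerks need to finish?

One clerk does 1/264 of the job per day.
After 3 days with 6 clerks, 3/44 is done (41/44 left).
With 10 clerks the rate is 10/264 = 5/132, so the rest takes 41/44 ÷ 5/132 = 123/5 days.

123/5 days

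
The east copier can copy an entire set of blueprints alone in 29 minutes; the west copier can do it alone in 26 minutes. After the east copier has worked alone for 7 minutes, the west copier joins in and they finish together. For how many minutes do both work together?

In 7 minutes the east copier does 7/29 of the job, leaving 22/29.
The east copier and the west copier together work at 55/754 per minute, so finishing takes 22/29 ÷ 55/754 = 52/5 minutes.

52/5 minutes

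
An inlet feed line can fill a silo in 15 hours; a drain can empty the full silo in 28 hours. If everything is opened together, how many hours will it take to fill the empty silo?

Net rate = 1/15 − 1/28 = (28 − 15)/420 = 13/420 per hour.
Filling time = 1 ÷ (13/420) = 420/13 hours.

420/13 hours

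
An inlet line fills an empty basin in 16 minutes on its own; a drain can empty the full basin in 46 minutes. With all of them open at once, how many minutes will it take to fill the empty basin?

368/15 minutes

Net rate = 1/16 − 1/46 = (23 − 8)/368 = 15/368 per minute.
Filling time = 1 ÷ (15/368) = 368/15 minutes.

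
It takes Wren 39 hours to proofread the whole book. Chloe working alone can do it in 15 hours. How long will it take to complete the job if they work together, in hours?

Combined rate: 1/39 + 1/15 = (5 + 13)/195 = 18/195 = 6/65 per hour.
Time = 1 ÷ (6/65) = 65/6 hours.

65/6 hours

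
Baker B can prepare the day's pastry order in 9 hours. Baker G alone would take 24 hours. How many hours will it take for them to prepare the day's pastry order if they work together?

72/11 hours

Combined rate: 1/9 + 1/24 = (8 + 3)/72 = 11/72 per hour.
Time = 1 ÷ (11/72) = 72/11 hours.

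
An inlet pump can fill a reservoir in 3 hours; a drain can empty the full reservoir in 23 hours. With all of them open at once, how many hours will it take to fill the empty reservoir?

Net rate = 1/3 − 1/23 = (23 − 3)/69 = 20/69 per hour.
Filling time = 1 ÷ (20/69) = 69/20 hours.

69/20 hours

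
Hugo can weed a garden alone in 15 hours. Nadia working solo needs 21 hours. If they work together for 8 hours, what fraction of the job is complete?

32/35

Combined rate: 1/15 + 1/21 = (7 + 5)/105 = 12/105 = 4/35 per hour.
In 8 hours they complete 8·4/35 = 32/35 of the job.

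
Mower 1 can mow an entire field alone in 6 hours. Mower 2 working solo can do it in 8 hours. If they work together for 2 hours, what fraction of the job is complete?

7/12

Combined rate: 1/6 + 1/8 = (4 + 3)/24 = 7/24 per hour.
In 2 hours they complete 2·7/24 = 7/12 of the job.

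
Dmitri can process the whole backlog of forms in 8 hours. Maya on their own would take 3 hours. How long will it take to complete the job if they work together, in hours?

Combined rate: 1/8 + 1/3 = (3 + 8)/24 = 11/24 per hour.
Time = 1 ÷ (11/24) = 24/11 hours.

24/11 hours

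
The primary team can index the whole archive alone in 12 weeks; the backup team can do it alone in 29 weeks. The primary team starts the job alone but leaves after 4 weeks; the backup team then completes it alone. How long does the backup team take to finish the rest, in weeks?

In 4 weeks the primary team does 4/12 = 1/3 of the job, leaving 2/3.
The backup team works at 1/29 per week, so finishing takes 2/3 ÷ 1/29 = 58/3 weeks.

58/3 weeks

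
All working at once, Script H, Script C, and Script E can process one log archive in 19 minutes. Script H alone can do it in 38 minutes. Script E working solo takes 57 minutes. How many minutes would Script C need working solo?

Combined rate is 1/19 per minute.
Known contribution: 1/38 + 1/57 = (3 + 2)/114 = 5/114 per minute.
So Script C's rate is 1/19 − 5/114 = 1/114, meaning 114 minutes alone.

114 minutes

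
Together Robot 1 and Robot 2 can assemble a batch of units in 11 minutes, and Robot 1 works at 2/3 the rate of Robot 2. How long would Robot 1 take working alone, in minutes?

55/2 minutes

Let Robot 2's rate be r; then Robot 1's rate is (2/3)r, so together (2/3 + 1)r = (5/3)r = 1/11.
Thus r = 3/55 per minute.
Robot 2 alone: 55/3 minutes; Robot 1 alone: 55/2 minutes.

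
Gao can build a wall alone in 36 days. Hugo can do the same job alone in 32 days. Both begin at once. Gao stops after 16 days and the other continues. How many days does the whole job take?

160/9 days

In the first 16 days the combined rate is 17/288, so 17/18 of the job is done, leaving 1/18.
After Gao leaves the rate is 1/32 per day; the remaining 1/18 takes 16/9 days.
Total = 16 + 16/9 = 160/9 days.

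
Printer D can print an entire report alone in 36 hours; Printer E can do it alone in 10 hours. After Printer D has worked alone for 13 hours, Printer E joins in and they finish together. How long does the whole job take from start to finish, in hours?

18 hours

In 13 hours Printer D does 13/36 of the job, leaving 23/36.
Printer D and Printer E together work at 23/180 per hour, so finishing takes 23/36 ÷ 23/180 = 5 hours.
Total time = 13 + 5 = 18 hours.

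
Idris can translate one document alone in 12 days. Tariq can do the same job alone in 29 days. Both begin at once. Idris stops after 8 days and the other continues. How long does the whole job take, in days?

29/3 days

In the first 8 days the combined rate is 41/348, so 82/87 of the job is done, leaving 5/87.
After Idris leaves the rate is 1/29 per day; the remaining 5/87 takes 5/3 days.
Total = 8 + 5/3 = 29/3 days.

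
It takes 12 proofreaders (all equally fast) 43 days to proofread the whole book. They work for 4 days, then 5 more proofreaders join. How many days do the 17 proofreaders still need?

468/17 days

One proofreader does 1/516 of the job per day.
After 4 days with 12 proofreaders, 4/43 is done (39/43 left).
With 17 proofreaders the rate is 17/516, so the rest takes 39/43 ÷ 17/516 = 468/17 days.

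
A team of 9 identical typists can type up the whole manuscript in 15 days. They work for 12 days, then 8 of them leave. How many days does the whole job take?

One typist does 1/135 of the job per day.
After 12 days with 9 typists, 4/5 is done (1/5 left).
With 1 typist the rate is 1/135, so the rest takes 1/5 ÷ 1/135 = 27 days.
Total = 12 + 27 = 39 days.

39 days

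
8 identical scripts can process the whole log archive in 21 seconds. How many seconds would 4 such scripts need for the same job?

Total work is 8·21 = 168 script-seconds.
With 4 scripts: 168/4 = 42 seconds.

42 seconds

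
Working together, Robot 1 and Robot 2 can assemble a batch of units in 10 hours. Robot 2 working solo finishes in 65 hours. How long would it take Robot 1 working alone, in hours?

130/11 hours

Combined rate is 1/10 per hour.
Known contribution: 1/65 per hour.
So Robot 1's rate is 1/10 − 1/65 = 11/130, meaning 130/11 hours alone.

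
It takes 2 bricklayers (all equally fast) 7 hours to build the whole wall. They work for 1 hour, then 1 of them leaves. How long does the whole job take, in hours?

13 hours

One bricklayer does 1/14 of the job per hour.
After 1 hour with 2 bricklayers, 1/7 is done (6/7 left).
With 1 bricklayer the rate is 1/14, so the rest takes 6/7 ÷ 1/14 = 12 hours.
Total = 1 + 12 = 13 hours.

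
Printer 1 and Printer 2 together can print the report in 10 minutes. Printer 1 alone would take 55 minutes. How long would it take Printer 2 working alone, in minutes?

110/9 minutes

Combined rate is 1/10 per minute.
Known contribution: 1/55 per minute.
So Printer 2's rate is 1/10 − 1/55 = 9/110, meaning 110/9 minutes alone.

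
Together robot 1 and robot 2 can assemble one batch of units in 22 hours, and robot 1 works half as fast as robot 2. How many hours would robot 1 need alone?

66 hours

Let robot 2's rate be r; then robot 1's rate is (1/2)r, so together (1/2 + 1)r = (3/2)r = 1/22.
Thus r = 1/33 per hour.
Robot 2 alone: 33 hours; robot 1 alone: 66 hours.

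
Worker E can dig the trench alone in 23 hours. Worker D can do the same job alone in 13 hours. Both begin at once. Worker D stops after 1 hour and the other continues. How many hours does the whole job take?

276/13 hours

In the first 1 hour the combined rate is 36/299, so 36/299 of the job is done, leaving 263/299.
After Worker D leaves the rate is 1/23 per hour; the remaining 263/299 takes 263/13 hours.
Total = 1 + 263/13 = 276/13 hours.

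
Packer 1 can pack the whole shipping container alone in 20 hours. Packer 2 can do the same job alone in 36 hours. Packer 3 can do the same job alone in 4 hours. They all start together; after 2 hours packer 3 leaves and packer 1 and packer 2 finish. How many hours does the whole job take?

45/7 hours

In the first 2 hours the combined rate is 59/180, so 59/90 of the job is done, leaving 31/90.
After packer 3 leaves the rate is 7/90 per hour; the remaining 31/90 takes 31/7 hours.
Total = 2 + 31/7 = 45/7 hours.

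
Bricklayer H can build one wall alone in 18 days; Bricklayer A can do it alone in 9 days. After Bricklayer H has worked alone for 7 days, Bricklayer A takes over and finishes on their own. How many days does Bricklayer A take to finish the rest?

In 7 days Bricklayer H does 7/18 of the job, leaving 11/18.
Bricklayer A works at 1/9 per day, so finishing takes 11/18 ÷ 1/9 = 11/2 days.

11/2 days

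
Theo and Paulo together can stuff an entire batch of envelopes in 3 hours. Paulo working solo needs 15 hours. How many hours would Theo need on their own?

15/4 hours

Combined rate is 1/3 per hour.
Known contribution: 1/15 per hour.
So Theo's rate is 1/3 − 1/15 = 4/15, meaning 15/4 hours alone.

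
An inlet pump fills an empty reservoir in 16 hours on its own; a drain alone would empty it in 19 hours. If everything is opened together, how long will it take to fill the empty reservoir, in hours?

Net rate = 1/16 − 1/19 = (19 − 16)/304 = 3/304 per hour.
Filling time = 1 ÷ (3/304) = 304/3 hours.

304/3 hours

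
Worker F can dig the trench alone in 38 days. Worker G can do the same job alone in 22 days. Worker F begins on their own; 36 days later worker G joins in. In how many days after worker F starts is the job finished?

551/15 days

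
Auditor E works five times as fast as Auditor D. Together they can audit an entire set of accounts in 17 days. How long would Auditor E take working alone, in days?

102/5 days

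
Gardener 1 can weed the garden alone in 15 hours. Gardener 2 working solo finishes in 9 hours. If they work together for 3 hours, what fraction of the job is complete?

8/15

Combined rate: 1/15 + 1/9 = (3 + 5)/45 = 8/45 per hour.
In 3 hours they complete 3·8/45 = 8/15 of the job.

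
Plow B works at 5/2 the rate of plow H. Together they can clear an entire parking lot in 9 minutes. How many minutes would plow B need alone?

Let plow H's rate be r; then plow B's rate is (5/2)r, so together (5/2 + 1)r = (7/2)r = 1/9.
Thus r = 2/63 per minute.
Plow H alone: 63/2 minutes; plow B alone: 63/5 minutes.

63/5 minutes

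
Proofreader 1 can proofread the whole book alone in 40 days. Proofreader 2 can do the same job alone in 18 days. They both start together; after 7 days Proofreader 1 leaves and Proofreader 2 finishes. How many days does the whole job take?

297/20 days

In the first 7 days the combined rate is 29/360, so 203/360 of the job is done, leaving 157/360.
After Proofreader 1 leaves the rate is 1/18 per day; the remaining 157/360 takes 157/20 days.
Total = 7 + 157/20 = 297/20 days.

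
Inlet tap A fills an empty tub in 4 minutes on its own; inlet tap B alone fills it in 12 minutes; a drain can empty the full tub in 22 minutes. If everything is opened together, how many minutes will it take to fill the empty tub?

Net rate = 1/4 + 1/12 − 1/22 = (33 + 11 − 6)/132 = 38/132 = 19/66 per minute.
Filling time = 1 ÷ (19/66) = 66/19 minutes.

66/19 minutes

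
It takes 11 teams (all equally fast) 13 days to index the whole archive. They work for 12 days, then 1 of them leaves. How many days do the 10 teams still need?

One team does 1/143 of the job per day.
After 12 days with 11 teams, 12/13 is done (1/13 left).
With 10 teams the rate is 10/143, so the rest takes 1/13 ÷ 10/143 = 11/10 days.

11/10 days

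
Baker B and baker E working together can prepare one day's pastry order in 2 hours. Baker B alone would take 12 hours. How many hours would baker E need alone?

Combined rate is 1/2 per hour.
Known contribution: 1/12 per hour.
So baker E's rate is 1/2 − 1/12 = 5/12, meaning 12/5 hours alone.

12/5 hours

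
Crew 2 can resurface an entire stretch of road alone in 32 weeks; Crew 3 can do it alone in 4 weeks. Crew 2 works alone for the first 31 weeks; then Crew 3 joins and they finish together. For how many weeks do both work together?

In 31 weeks Crew 2 does 31/32 of the job, leaving 1/32.
Crew 2 and Crew 3 together work at 9/32 per week, so finishing takes 1/32 ÷ 9/32 = 1/9 weeks.

1/9 weeks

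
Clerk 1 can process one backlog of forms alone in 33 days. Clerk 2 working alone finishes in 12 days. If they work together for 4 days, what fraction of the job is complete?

5/11

Combined rate: 1/33 + 1/12 = (4 + 11)/132 = 15/132 = 5/44 per day.
In 4 days they complete 4·5/44 = 5/11 of the job.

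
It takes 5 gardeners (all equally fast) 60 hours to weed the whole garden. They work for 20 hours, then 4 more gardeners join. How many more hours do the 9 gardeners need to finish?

200/9 hours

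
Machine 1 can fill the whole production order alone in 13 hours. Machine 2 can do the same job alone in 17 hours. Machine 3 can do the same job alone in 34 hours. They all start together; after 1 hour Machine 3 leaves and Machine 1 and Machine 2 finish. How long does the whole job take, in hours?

143/20 hours

In the first 1 hour the combined rate is 73/442, so 73/442 of the job is done, leaving 369/442.
After Machine 3 leaves the rate is 30/221 per hour; the remaining 369/442 takes 123/20 hours.
Total = 1 + 123/20 = 143/20 hours.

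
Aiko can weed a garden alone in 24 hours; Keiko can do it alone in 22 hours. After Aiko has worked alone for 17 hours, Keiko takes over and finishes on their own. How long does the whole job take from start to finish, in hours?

In 17 hours Aiko does 17/24 of the job, leaving 7/24.
Keiko works at 1/22 per hour, so finishing takes 7/24 ÷ 1/22 = 77/12 hours.
Total time = 17 + 77/12 = 281/12 hours.

281/12 hours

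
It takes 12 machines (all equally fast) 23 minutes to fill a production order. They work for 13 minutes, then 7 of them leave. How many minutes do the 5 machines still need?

One machine does 1/276 of the job per minute.
After 13 minutes with 12 machines, 13/23 is done (10/23 left).
With 5 machines the rate is 5/276, so the rest takes 10/23 ÷ 5/276 = 24 minutes.

24 minutes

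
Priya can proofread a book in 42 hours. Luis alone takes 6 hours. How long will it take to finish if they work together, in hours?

21/4 hours

Combined rate: 1/42 + 1/6 = (1 + 7)/42 = 8/42 = 4/21 per hour.
Time = 1 ÷ (4/21) = 21/4 hours.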